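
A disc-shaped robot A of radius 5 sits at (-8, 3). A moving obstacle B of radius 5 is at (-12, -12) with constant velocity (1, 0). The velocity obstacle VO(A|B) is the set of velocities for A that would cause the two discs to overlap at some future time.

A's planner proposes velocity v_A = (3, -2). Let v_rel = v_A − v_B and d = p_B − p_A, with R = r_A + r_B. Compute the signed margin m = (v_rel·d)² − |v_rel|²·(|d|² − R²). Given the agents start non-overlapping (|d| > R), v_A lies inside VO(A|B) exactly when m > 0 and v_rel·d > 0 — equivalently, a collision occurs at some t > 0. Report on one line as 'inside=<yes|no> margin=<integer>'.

d = (-4, -15),  |d|² = 241;  R = 5+5 = 10,  c = 241−10² = 141
v_rel = (2, -2),  |v_rel|² = 8;  v_rel·d = (2)·(-4) + (-2)·(-15) = 22
8·t² − 44·t + 141 = 0  ⇒  m = 22² − 8·141 = -644
m = -644 < 0,  v_rel·d = 22 > 0  ⇒  outside

inside=no margin=-644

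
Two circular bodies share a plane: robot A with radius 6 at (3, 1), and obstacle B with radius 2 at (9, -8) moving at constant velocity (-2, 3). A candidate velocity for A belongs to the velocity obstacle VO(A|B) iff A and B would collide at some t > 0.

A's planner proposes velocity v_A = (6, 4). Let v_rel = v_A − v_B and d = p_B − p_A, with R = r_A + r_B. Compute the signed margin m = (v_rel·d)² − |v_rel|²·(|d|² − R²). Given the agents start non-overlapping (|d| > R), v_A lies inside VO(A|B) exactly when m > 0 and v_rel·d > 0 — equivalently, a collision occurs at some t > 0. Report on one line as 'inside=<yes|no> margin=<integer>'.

d = (6, -9),  |d|² = 117;  R = 6+2 = 8,  c = 117−8² = 53
v_rel = (8, 1),  |v_rel|² = 65;  v_rel·d = (8)·(6) + (1)·(-9) = 39
65·t² − 78·t + 53 = 0  ⇒  m = 39² − 65·53 = -1924
m = -1924 < 0,  v_rel·d = 39 > 0  ⇒  outside

inside=no margin=-1924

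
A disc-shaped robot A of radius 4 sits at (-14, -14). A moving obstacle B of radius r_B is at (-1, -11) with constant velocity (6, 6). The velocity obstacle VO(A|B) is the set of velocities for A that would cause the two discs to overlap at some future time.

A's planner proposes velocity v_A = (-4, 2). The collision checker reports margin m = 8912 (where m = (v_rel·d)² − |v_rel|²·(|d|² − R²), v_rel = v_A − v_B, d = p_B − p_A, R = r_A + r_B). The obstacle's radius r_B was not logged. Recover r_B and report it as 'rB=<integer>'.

m = 8912
d = (13, 3);  v_rel = (-10, -4),  |v_rel|² = 116
v_rel×d = (-10)·(3) − (-4)·(13) = 22
since m = R²·116 − 22²:  R² = (484 + 8912) / 116 = 81
R = √81 = 9  ⇒  r_B = 9 − 4 = 5

rB=5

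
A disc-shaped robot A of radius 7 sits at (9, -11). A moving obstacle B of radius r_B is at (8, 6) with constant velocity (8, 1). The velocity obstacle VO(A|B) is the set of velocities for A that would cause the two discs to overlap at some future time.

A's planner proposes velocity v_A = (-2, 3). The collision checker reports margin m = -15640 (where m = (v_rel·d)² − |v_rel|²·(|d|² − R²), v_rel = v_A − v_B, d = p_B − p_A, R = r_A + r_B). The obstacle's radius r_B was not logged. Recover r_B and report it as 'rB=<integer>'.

m = -15640
d = (-1, 17);  v_rel = (-10, 2),  |v_rel|² = 104
v_rel×d = (-10)·(17) − (2)·(-1) = -168
since m = R²·104 − (-168)²:  R² = (28224 + -15640) / 104 = 121
R = √121 = 11  ⇒  r_B = 11 − 7 = 4

rB=4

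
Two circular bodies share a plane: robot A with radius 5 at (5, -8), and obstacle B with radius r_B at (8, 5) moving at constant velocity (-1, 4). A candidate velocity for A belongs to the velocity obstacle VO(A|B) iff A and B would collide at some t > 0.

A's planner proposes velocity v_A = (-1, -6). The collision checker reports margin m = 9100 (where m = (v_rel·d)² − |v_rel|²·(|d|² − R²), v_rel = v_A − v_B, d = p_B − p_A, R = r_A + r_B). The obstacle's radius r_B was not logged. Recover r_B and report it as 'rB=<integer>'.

m = 9100
d = (3, 13);  v_rel = (0, -10),  |v_rel|² = 100
v_rel×d = (0)·(13) − (-10)·(3) = 30
since m = R²·100 − 30²:  R² = (900 + 9100) / 100 = 100
R = √100 = 10  ⇒  r_B = 10 − 5 = 5

rB=5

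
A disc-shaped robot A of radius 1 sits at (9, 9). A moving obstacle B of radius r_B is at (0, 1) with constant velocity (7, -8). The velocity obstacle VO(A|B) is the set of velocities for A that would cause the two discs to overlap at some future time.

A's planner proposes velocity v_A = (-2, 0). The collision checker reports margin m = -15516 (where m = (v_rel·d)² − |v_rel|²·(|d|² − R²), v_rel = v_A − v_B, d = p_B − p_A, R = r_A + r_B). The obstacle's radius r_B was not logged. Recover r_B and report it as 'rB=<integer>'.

m = -15516
d = (-9, -8);  v_rel = (-9, 8),  |v_rel|² = 145
v_rel×d = (-9)·(-8) − (8)·(-9) = 144
since m = R²·145 − 144²:  R² = (20736 + -15516) / 145 = 36
R = √36 = 6  ⇒  r_B = 6 − 1 = 5

rB=5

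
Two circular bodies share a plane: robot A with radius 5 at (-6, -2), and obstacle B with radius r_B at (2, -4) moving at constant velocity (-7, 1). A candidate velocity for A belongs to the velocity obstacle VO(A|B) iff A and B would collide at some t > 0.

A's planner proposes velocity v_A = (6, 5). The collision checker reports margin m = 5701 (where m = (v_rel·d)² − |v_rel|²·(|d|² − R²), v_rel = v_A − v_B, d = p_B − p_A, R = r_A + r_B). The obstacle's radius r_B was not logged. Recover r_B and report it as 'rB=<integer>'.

m = 5701
d = (8, -2);  v_rel = (13, 4),  |v_rel|² = 185
v_rel×d = (13)·(-2) − (4)·(8) = -58
since m = R²·185 − (-58)²:  R² = (3364 + 5701) / 185 = 49
R = √49 = 7  ⇒  r_B = 7 − 5 = 2

rB=2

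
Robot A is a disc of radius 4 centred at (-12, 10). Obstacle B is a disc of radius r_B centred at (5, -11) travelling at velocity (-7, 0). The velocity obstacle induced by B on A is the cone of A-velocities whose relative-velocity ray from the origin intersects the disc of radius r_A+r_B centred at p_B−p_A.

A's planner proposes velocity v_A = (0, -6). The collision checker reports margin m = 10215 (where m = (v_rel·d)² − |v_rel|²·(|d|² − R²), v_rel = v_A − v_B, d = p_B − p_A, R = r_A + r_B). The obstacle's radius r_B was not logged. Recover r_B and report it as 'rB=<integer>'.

m = 10215
d = (17, -21);  v_rel = (7, -6),  |v_rel|² = 85
v_rel×d = (7)·(-21) − (-6)·(17) = -45
since m = R²·85 − (-45)²:  R² = (2025 + 10215) / 85 = 144
R = √144 = 12  ⇒  r_B = 12 − 4 = 8

rB=8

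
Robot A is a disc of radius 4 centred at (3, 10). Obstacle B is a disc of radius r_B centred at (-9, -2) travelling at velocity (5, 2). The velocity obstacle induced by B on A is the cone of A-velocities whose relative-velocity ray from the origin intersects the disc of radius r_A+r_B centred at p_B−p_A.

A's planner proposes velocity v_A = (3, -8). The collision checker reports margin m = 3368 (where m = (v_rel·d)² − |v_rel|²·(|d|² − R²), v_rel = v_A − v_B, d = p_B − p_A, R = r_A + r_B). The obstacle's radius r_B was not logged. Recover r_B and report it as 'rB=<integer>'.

m = 3368
d = (-12, -12);  v_rel = (-2, -10),  |v_rel|² = 104
v_rel×d = (-2)·(-12) − (-10)·(-12) = -96
since m = R²·104 − (-96)²:  R² = (9216 + 3368) / 104 = 121
R = √121 = 11  ⇒  r_B = 11 − 4 = 7

rB=7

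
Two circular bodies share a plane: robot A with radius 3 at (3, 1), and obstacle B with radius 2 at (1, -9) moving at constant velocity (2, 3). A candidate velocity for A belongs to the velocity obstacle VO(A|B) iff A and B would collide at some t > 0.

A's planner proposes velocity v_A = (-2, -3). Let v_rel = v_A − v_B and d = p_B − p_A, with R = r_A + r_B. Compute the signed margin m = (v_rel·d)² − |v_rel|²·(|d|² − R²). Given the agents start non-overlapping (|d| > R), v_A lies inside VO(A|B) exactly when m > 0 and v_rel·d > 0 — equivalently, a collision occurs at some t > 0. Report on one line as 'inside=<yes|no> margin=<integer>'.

d = (-2, -10),  |d|² = 104;  R = 3+2 = 5,  c = 104−5² = 79
v_rel = (-4, -6),  |v_rel|² = 52;  v_rel·d = (-4)·(-2) + (-6)·(-10) = 68
52·t² − 136·t + 79 = 0  ⇒  m = 68² − 52·79 = 516
m = 516 > 0,  v_rel·d = 68 > 0  ⇒  inside

inside=yes margin=516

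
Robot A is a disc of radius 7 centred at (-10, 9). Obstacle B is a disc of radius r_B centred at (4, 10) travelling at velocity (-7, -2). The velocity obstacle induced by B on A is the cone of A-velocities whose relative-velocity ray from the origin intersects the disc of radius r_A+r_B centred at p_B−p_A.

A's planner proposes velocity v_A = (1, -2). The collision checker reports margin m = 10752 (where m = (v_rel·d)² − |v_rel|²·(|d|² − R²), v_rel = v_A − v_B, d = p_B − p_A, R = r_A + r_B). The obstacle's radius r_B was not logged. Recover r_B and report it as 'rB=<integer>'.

m = 10752
d = (14, 1);  v_rel = (8, 0),  |v_rel|² = 64
v_rel×d = (8)·(1) − (0)·(14) = 8
since m = R²·64 − 8²:  R² = (64 + 10752) / 64 = 169
R = √169 = 13  ⇒  r_B = 13 − 7 = 6

rB=6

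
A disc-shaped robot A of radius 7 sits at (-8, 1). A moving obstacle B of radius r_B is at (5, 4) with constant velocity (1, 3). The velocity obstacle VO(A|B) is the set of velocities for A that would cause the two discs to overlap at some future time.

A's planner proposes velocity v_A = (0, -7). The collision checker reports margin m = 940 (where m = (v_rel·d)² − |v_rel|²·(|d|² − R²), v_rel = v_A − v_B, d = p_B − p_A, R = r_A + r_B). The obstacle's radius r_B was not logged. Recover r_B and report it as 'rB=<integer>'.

m = 940
d = (13, 3);  v_rel = (-1, -10),  |v_rel|² = 101
v_rel×d = (-1)·(3) − (-10)·(13) = 127
since m = R²·101 − 127²:  R² = (16129 + 940) / 101 = 169
R = √169 = 13  ⇒  r_B = 13 − 7 = 6

rB=6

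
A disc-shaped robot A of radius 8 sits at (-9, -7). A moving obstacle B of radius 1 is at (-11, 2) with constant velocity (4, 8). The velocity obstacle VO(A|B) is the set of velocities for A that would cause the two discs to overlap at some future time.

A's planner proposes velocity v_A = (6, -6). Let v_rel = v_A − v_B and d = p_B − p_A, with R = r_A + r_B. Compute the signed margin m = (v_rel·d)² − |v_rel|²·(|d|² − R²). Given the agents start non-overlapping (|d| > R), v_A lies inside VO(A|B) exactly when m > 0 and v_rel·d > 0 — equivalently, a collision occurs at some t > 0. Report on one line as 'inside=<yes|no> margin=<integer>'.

d = (-2, 9),  |d|² = 85;  R = 8+1 = 9,  c = 85−9² = 4
v_rel = (2, -14),  |v_rel|² = 200;  v_rel·d = (2)·(-2) + (-14)·(9) = -130
200·t² + 260·t + 4 = 0  ⇒  m = (-130)² − 200·4 = 16100
m = 16100 > 0,  v_rel·d = -130 < 0  ⇒  outside

inside=no margin=16100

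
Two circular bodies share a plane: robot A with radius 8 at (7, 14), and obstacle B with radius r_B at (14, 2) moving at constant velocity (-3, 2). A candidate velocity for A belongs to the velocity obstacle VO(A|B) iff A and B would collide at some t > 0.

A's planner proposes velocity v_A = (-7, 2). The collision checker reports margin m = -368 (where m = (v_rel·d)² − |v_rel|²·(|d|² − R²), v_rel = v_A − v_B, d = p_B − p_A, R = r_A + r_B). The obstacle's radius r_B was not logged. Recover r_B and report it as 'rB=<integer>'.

m = -368
d = (7, -12);  v_rel = (-4, 0),  |v_rel|² = 16
v_rel×d = (-4)·(-12) − (0)·(7) = 48
since m = R²·16 − 48²:  R² = (2304 + -368) / 16 = 121
R = √121 = 11  ⇒  r_B = 11 − 8 = 3

rB=3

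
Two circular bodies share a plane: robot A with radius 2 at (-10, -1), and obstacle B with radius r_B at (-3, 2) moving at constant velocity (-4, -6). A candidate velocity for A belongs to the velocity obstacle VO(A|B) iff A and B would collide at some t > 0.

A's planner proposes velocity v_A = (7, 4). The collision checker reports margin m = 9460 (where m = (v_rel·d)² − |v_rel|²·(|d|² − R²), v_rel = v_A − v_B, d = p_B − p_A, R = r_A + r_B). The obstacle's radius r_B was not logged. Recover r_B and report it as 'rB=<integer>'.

m = 9460
d = (7, 3);  v_rel = (11, 10),  |v_rel|² = 221
v_rel×d = (11)·(3) − (10)·(7) = -37
since m = R²·221 − (-37)²:  R² = (1369 + 9460) / 221 = 49
R = √49 = 7  ⇒  r_B = 7 − 2 = 5

rB=5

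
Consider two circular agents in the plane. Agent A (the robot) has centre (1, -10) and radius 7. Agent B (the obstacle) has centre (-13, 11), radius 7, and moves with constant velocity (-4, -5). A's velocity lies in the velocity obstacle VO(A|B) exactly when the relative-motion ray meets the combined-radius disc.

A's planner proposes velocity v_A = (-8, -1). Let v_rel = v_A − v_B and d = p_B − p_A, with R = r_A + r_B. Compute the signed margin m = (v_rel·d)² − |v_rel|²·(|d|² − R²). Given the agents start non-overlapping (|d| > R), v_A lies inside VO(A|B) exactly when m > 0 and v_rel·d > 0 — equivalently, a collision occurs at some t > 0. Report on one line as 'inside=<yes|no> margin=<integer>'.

d = (-14, 21),  |d|² = 637;  R = 7+7 = 14,  c = 637−14² = 441
v_rel = (-4, 4),  |v_rel|² = 32;  v_rel·d = (-4)·(-14) + (4)·(21) = 140
32·t² − 280·t + 441 = 0  ⇒  m = 140² − 32·441 = 5488
m = 5488 > 0,  v_rel·d = 140 > 0  ⇒  inside

inside=yes margin=5488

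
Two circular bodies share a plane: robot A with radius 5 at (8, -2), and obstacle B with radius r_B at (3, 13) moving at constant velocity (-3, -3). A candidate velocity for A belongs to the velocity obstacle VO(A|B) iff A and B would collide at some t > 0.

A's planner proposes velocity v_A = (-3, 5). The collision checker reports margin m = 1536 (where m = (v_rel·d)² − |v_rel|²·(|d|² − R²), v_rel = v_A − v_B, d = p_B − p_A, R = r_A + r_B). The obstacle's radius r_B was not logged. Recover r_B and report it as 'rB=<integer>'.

m = 1536
d = (-5, 15);  v_rel = (0, 8),  |v_rel|² = 64
v_rel×d = (0)·(15) − (8)·(-5) = 40
since m = R²·64 − 40²:  R² = (1600 + 1536) / 64 = 49
R = √49 = 7  ⇒  r_B = 7 − 5 = 2

rB=2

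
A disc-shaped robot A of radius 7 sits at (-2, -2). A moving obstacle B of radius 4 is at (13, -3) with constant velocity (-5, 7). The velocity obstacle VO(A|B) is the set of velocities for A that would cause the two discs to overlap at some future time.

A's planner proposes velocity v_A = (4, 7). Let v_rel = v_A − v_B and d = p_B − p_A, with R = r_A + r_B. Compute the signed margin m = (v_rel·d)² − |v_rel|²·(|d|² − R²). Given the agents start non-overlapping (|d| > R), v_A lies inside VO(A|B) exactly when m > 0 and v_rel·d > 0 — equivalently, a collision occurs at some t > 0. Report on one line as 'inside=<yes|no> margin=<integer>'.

d = (15, -1),  |d|² = 226;  R = 7+4 = 11,  c = 226−11² = 105
v_rel = (9, 0),  |v_rel|² = 81;  v_rel·d = (9)·(15) + (0)·(-1) = 135
81·t² − 270·t + 105 = 0  ⇒  m = 135² − 81·105 = 9720
m = 9720 > 0,  v_rel·d = 135 > 0  ⇒  inside

inside=yes margin=9720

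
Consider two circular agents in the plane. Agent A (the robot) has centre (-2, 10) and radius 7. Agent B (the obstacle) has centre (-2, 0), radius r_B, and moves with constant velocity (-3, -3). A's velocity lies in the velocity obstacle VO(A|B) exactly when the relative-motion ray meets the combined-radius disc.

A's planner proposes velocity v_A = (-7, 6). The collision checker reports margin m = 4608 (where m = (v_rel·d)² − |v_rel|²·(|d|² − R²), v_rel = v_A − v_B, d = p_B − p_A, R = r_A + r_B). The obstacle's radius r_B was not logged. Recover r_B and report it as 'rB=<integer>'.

m = 4608
d = (0, -10);  v_rel = (-4, 9),  |v_rel|² = 97
v_rel×d = (-4)·(-10) − (9)·(0) = 40
since m = R²·97 − 40²:  R² = (1600 + 4608) / 97 = 64
R = √64 = 8  ⇒  r_B = 8 − 7 = 1

rB=1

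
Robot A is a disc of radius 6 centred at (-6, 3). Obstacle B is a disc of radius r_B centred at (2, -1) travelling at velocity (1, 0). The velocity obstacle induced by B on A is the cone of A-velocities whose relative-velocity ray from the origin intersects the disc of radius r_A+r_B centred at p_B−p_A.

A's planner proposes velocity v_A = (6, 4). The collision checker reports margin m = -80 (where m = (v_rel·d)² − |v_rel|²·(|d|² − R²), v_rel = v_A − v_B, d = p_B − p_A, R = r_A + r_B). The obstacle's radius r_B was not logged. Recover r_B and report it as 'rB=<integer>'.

m = -80
d = (8, -4);  v_rel = (5, 4),  |v_rel|² = 41
v_rel×d = (5)·(-4) − (4)·(8) = -52
since m = R²·41 − (-52)²:  R² = (2704 + -80) / 41 = 64
R = √64 = 8  ⇒  r_B = 8 − 6 = 2

rB=2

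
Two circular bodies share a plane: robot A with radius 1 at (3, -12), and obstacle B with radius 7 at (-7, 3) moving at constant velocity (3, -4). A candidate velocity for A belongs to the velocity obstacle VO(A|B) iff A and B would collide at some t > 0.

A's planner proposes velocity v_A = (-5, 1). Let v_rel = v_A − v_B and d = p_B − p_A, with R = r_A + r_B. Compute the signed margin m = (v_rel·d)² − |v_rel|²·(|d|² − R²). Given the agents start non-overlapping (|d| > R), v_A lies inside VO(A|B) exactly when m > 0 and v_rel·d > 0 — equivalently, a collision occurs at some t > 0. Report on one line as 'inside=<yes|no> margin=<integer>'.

d = (-10, 15),  |d|² = 325;  R = 1+7 = 8,  c = 325−8² = 261
v_rel = (-8, 5),  |v_rel|² = 89;  v_rel·d = (-8)·(-10) + (5)·(15) = 155
89·t² − 310·t + 261 = 0  ⇒  m = 155² − 89·261 = 796
m = 796 > 0,  v_rel·d = 155 > 0  ⇒  inside

inside=yes margin=796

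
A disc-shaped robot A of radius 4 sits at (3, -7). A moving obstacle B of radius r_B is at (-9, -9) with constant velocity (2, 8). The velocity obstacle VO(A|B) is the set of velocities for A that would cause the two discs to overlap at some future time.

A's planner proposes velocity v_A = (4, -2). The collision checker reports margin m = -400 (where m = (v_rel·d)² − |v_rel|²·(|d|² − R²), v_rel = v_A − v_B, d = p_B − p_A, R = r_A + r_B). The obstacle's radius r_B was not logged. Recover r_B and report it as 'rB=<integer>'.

m = -400
d = (-12, -2);  v_rel = (2, -10),  |v_rel|² = 104
v_rel×d = (2)·(-2) − (-10)·(-12) = -124
since m = R²·104 − (-124)²:  R² = (15376 + -400) / 104 = 144
R = √144 = 12  ⇒  r_B = 12 − 4 = 8

rB=8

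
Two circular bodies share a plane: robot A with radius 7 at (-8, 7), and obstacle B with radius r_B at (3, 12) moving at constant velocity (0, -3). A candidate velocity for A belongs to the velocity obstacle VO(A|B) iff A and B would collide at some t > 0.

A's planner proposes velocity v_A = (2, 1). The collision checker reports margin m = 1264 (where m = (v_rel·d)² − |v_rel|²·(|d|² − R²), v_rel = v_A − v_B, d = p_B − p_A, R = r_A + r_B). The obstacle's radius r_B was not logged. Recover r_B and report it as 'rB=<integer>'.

m = 1264
d = (11, 5);  v_rel = (2, 4),  |v_rel|² = 20
v_rel×d = (2)·(5) − (4)·(11) = -34
since m = R²·20 − (-34)²:  R² = (1156 + 1264) / 20 = 121
R = √121 = 11  ⇒  r_B = 11 − 7 = 4

rB=4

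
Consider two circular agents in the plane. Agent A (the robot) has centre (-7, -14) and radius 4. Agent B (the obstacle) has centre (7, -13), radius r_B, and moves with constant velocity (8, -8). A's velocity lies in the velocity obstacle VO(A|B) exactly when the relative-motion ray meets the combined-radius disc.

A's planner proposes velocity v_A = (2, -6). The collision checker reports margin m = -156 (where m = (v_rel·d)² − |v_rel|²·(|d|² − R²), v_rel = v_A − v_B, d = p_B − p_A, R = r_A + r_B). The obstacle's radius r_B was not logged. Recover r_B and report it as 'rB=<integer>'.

m = -156
d = (14, 1);  v_rel = (-6, 2),  |v_rel|² = 40
v_rel×d = (-6)·(1) − (2)·(14) = -34
since m = R²·40 − (-34)²:  R² = (1156 + -156) / 40 = 25
R = √25 = 5  ⇒  r_B = 5 − 4 = 1

rB=1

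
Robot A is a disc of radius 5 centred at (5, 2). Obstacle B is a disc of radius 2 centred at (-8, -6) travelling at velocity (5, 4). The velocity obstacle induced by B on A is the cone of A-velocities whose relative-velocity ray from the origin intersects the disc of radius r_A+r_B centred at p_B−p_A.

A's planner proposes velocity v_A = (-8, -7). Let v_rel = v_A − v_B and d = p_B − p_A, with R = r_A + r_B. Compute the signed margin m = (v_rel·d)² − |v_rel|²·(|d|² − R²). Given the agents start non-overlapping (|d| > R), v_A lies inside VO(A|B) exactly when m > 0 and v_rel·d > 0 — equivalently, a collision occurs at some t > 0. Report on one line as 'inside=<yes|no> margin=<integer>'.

d = (-13, -8),  |d|² = 233;  R = 5+2 = 7,  c = 233−7² = 184
v_rel = (-13, -11),  |v_rel|² = 290;  v_rel·d = (-13)·(-13) + (-11)·(-8) = 257
290·t² − 514·t + 184 = 0  ⇒  m = 257² − 290·184 = 12689
m = 12689 > 0,  v_rel·d = 257 > 0  ⇒  inside

inside=yes margin=12689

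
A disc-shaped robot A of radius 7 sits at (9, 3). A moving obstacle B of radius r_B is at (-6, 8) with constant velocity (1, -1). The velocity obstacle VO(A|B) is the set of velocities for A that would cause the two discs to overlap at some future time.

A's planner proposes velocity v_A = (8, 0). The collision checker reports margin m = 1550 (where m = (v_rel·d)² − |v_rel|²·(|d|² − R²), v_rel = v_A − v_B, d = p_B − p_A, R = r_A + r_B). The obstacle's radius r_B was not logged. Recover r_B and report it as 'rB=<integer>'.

m = 1550
d = (-15, 5);  v_rel = (7, 1),  |v_rel|² = 50
v_rel×d = (7)·(5) − (1)·(-15) = 50
since m = R²·50 − 50²:  R² = (2500 + 1550) / 50 = 81
R = √81 = 9  ⇒  r_B = 9 − 7 = 2

rB=2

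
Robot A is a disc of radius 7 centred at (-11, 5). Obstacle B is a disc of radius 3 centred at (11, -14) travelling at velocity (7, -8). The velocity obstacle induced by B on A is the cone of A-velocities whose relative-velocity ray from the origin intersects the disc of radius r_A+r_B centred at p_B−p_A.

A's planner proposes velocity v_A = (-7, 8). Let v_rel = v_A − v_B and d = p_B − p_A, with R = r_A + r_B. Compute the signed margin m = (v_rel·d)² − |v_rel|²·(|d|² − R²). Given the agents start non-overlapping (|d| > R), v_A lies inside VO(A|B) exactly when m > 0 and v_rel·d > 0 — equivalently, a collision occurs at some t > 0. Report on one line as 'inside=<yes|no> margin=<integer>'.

d = (22, -19),  |d|² = 845;  R = 7+3 = 10,  c = 845−10² = 745
v_rel = (-14, 16),  |v_rel|² = 452;  v_rel·d = (-14)·(22) + (16)·(-19) = -612
452·t² + 1224·t + 745 = 0  ⇒  m = (-612)² − 452·745 = 37804
m = 37804 > 0,  v_rel·d = -612 < 0  ⇒  outside

inside=no margin=37804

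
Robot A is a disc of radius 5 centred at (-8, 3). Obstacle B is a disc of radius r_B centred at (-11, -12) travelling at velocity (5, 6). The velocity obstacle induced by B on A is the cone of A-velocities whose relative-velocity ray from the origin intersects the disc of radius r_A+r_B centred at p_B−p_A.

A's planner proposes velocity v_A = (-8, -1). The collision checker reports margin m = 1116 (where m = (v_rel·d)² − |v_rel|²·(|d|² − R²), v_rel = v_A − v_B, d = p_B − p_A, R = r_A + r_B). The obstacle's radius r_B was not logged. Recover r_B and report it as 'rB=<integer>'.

m = 1116
d = (-3, -15);  v_rel = (-13, -7),  |v_rel|² = 218
v_rel×d = (-13)·(-15) − (-7)·(-3) = 174
since m = R²·218 − 174²:  R² = (30276 + 1116) / 218 = 144
R = √144 = 12  ⇒  r_B = 12 − 5 = 7

rB=7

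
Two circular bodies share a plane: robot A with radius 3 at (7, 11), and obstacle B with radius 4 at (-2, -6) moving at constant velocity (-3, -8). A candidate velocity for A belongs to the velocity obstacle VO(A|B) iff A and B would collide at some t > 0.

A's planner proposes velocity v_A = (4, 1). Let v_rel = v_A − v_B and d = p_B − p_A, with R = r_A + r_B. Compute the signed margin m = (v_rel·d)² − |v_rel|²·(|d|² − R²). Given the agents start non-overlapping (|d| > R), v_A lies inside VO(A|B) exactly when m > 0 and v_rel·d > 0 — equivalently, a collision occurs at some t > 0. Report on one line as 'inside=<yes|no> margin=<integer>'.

d = (-9, -17),  |d|² = 370;  R = 3+4 = 7,  c = 370−7² = 321
v_rel = (7, 9),  |v_rel|² = 130;  v_rel·d = (7)·(-9) + (9)·(-17) = -216
130·t² + 432·t + 321 = 0  ⇒  m = (-216)² − 130·321 = 4926
m = 4926 > 0,  v_rel·d = -216 < 0  ⇒  outside

inside=no margin=4926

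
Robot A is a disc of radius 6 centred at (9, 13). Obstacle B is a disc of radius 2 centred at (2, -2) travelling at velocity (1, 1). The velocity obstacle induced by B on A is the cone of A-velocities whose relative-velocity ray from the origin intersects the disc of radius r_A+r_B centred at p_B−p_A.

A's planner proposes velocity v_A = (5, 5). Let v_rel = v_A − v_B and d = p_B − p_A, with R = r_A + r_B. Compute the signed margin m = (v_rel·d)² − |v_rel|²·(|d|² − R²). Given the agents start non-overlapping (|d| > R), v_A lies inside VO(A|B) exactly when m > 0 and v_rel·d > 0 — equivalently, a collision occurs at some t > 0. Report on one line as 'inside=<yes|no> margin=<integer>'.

d = (-7, -15),  |d|² = 274;  R = 6+2 = 8,  c = 274−8² = 210
v_rel = (4, 4),  |v_rel|² = 32;  v_rel·d = (4)·(-7) + (4)·(-15) = -88
32·t² + 176·t + 210 = 0  ⇒  m = (-88)² − 32·210 = 1024
m = 1024 > 0,  v_rel·d = -88 < 0  ⇒  outside

inside=no margin=1024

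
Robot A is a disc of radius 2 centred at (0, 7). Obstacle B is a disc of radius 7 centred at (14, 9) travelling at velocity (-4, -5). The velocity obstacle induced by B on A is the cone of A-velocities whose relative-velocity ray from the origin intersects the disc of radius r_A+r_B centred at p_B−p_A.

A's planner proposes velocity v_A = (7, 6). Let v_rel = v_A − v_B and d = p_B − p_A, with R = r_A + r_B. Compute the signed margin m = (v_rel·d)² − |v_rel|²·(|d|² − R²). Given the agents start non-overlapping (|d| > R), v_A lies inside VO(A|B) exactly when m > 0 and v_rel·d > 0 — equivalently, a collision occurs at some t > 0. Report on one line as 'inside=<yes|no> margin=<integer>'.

d = (14, 2),  |d|² = 200;  R = 2+7 = 9,  c = 200−9² = 119
v_rel = (11, 11),  |v_rel|² = 242;  v_rel·d = (11)·(14) + (11)·(2) = 176
242·t² − 352·t + 119 = 0  ⇒  m = 176² − 242·119 = 2178
m = 2178 > 0,  v_rel·d = 176 > 0  ⇒  inside

inside=yes margin=2178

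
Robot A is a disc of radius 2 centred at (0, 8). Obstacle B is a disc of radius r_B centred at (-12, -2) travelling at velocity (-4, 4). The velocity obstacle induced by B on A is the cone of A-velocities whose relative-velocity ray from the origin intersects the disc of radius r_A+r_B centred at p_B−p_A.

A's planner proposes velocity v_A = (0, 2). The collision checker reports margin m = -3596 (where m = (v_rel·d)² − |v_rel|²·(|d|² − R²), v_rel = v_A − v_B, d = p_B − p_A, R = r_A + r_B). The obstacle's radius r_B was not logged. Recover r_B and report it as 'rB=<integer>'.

m = -3596
d = (-12, -10);  v_rel = (4, -2),  |v_rel|² = 20
v_rel×d = (4)·(-10) − (-2)·(-12) = -64
since m = R²·20 − (-64)²:  R² = (4096 + -3596) / 20 = 25
R = √25 = 5  ⇒  r_B = 5 − 2 = 3

rB=3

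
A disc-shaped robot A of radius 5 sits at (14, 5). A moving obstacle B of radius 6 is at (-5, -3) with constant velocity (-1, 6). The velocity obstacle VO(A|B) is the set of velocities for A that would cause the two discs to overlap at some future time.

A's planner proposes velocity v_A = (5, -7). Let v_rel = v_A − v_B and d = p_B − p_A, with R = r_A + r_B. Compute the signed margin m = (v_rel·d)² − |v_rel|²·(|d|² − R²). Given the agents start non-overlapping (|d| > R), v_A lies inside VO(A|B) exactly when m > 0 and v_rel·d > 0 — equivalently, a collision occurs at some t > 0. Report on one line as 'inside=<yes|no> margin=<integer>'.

d = (-19, -8),  |d|² = 425;  R = 5+6 = 11,  c = 425−11² = 304
v_rel = (6, -13),  |v_rel|² = 205;  v_rel·d = (6)·(-19) + (-13)·(-8) = -10
205·t² + 20·t + 304 = 0  ⇒  m = (-10)² − 205·304 = -62220
m = -62220 < 0,  v_rel·d = -10 < 0  ⇒  outside

inside=no margin=-62220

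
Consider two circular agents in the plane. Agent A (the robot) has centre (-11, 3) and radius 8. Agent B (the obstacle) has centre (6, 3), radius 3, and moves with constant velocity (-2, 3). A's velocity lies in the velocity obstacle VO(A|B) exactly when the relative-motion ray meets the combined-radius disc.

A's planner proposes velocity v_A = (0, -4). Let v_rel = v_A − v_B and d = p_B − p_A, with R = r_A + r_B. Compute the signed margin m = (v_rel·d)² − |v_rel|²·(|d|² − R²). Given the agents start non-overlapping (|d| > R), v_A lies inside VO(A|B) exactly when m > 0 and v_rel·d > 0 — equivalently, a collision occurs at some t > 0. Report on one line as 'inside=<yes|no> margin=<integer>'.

d = (17, 0),  |d|² = 289;  R = 8+3 = 11,  c = 289−11² = 168
v_rel = (2, -7),  |v_rel|² = 53;  v_rel·d = (2)·(17) + (-7)·(0) = 34
53·t² − 68·t + 168 = 0  ⇒  m = 34² − 53·168 = -7748
m = -7748 < 0,  v_rel·d = 34 > 0  ⇒  outside

inside=no margin=-7748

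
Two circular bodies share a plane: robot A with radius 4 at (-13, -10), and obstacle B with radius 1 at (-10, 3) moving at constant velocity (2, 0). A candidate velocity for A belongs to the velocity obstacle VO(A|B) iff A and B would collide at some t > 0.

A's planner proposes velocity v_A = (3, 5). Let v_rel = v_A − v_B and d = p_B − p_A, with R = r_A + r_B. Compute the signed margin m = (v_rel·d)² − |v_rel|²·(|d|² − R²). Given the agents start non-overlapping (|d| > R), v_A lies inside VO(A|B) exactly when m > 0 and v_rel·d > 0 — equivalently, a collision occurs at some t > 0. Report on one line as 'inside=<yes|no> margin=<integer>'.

d = (3, 13),  |d|² = 178;  R = 4+1 = 5,  c = 178−5² = 153
v_rel = (1, 5),  |v_rel|² = 26;  v_rel·d = (1)·(3) + (5)·(13) = 68
26·t² − 136·t + 153 = 0  ⇒  m = 68² − 26·153 = 646
m = 646 > 0,  v_rel·d = 68 > 0  ⇒  inside

inside=yes margin=646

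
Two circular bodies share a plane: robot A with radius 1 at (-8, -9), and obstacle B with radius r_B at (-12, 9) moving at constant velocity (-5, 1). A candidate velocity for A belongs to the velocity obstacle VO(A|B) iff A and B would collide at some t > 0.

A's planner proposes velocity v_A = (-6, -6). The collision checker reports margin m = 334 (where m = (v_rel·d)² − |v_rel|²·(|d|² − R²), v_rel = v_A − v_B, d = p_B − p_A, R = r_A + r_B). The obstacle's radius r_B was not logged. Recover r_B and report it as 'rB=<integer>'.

m = 334
d = (-4, 18);  v_rel = (-1, -7),  |v_rel|² = 50
v_rel×d = (-1)·(18) − (-7)·(-4) = -46
since m = R²·50 − (-46)²:  R² = (2116 + 334) / 50 = 49
R = √49 = 7  ⇒  r_B = 7 − 1 = 6

rB=6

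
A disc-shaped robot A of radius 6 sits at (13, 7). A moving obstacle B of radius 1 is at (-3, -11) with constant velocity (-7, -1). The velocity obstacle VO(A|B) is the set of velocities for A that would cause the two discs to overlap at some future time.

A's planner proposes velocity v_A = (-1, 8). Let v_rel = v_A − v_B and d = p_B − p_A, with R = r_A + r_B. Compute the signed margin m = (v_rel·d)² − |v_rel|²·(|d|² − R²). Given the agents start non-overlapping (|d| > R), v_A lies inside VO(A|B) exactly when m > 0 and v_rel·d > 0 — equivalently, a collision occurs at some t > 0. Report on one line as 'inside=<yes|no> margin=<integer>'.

d = (-16, -18),  |d|² = 580;  R = 6+1 = 7,  c = 580−7² = 531
v_rel = (6, 9),  |v_rel|² = 117;  v_rel·d = (6)·(-16) + (9)·(-18) = -258
117·t² + 516·t + 531 = 0  ⇒  m = (-258)² − 117·531 = 4437
m = 4437 > 0,  v_rel·d = -258 < 0  ⇒  outside

inside=no margin=4437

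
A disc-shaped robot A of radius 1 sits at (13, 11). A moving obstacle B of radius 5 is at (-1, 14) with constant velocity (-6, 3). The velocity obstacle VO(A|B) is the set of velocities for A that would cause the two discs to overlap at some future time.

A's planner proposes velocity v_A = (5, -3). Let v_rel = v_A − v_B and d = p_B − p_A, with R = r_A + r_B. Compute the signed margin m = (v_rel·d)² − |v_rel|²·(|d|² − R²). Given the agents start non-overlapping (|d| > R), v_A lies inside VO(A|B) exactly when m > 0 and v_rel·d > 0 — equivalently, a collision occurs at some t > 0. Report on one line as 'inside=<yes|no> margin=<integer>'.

d = (-14, 3),  |d|² = 205;  R = 1+5 = 6,  c = 205−6² = 169
v_rel = (11, -6),  |v_rel|² = 157;  v_rel·d = (11)·(-14) + (-6)·(3) = -172
157·t² + 344·t + 169 = 0  ⇒  m = (-172)² − 157·169 = 3051
m = 3051 > 0,  v_rel·d = -172 < 0  ⇒  outside

inside=no margin=3051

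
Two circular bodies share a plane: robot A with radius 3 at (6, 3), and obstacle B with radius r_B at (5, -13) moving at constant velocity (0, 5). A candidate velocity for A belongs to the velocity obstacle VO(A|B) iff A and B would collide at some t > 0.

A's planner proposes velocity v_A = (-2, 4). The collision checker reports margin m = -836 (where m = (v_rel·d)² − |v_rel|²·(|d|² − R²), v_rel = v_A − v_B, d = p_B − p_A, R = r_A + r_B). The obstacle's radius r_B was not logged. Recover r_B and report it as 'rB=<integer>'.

m = -836
d = (-1, -16);  v_rel = (-2, -1),  |v_rel|² = 5
v_rel×d = (-2)·(-16) − (-1)·(-1) = 31
since m = R²·5 − 31²:  R² = (961 + -836) / 5 = 25
R = √25 = 5  ⇒  r_B = 5 − 3 = 2

rB=2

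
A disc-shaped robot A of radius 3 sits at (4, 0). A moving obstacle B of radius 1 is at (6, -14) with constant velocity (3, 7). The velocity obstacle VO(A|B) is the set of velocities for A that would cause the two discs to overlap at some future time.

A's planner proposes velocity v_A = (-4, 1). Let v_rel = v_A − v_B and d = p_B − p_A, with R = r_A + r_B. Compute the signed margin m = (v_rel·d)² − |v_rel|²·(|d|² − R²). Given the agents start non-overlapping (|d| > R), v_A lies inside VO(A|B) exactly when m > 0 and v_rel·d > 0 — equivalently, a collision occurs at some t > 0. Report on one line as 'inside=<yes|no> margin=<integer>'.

d = (2, -14),  |d|² = 200;  R = 3+1 = 4,  c = 200−4² = 184
v_rel = (-7, -6),  |v_rel|² = 85;  v_rel·d = (-7)·(2) + (-6)·(-14) = 70
85·t² − 140·t + 184 = 0  ⇒  m = 70² − 85·184 = -10740
m = -10740 < 0,  v_rel·d = 70 > 0  ⇒  outside

inside=no margin=-10740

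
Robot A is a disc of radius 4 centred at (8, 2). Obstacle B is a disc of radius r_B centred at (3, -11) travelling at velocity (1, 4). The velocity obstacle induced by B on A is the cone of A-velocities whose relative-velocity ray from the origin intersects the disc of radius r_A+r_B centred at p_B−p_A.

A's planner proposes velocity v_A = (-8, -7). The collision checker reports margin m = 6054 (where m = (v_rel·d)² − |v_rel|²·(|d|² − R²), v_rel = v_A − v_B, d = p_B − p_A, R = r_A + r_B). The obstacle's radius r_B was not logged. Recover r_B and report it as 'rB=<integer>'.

m = 6054
d = (-5, -13);  v_rel = (-9, -11),  |v_rel|² = 202
v_rel×d = (-9)·(-13) − (-11)·(-5) = 62
since m = R²·202 − 62²:  R² = (3844 + 6054) / 202 = 49
R = √49 = 7  ⇒  r_B = 7 − 4 = 3

rB=3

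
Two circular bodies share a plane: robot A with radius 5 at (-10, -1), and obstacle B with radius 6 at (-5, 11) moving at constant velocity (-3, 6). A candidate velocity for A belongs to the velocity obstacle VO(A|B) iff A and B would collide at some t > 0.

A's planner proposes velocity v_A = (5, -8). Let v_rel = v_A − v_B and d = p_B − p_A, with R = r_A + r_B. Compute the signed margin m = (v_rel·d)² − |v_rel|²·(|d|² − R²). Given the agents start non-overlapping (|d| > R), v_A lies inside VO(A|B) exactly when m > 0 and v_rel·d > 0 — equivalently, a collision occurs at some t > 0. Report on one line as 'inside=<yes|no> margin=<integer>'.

d = (5, 12),  |d|² = 169;  R = 5+6 = 11,  c = 169−11² = 48
v_rel = (8, -14),  |v_rel|² = 260;  v_rel·d = (8)·(5) + (-14)·(12) = -128
260·t² + 256·t + 48 = 0  ⇒  m = (-128)² − 260·48 = 3904
m = 3904 > 0,  v_rel·d = -128 < 0  ⇒  outside

inside=no margin=3904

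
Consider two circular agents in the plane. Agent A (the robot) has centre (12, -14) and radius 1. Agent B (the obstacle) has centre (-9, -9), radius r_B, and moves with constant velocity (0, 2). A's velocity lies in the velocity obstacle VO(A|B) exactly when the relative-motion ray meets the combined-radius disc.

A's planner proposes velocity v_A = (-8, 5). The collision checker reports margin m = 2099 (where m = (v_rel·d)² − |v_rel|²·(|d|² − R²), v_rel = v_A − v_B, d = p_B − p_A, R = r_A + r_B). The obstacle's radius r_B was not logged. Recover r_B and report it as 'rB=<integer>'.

m = 2099
d = (-21, 5);  v_rel = (-8, 3),  |v_rel|² = 73
v_rel×d = (-8)·(5) − (3)·(-21) = 23
since m = R²·73 − 23²:  R² = (529 + 2099) / 73 = 36
R = √36 = 6  ⇒  r_B = 6 − 1 = 5

rB=5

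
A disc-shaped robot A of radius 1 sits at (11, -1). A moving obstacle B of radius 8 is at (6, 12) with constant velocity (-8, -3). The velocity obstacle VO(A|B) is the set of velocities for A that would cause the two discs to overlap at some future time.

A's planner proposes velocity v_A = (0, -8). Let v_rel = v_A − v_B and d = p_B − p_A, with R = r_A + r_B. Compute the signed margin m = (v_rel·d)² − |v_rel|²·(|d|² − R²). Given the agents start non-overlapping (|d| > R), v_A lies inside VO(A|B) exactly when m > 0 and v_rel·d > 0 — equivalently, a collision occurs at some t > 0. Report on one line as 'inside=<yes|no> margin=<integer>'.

d = (-5, 13),  |d|² = 194;  R = 1+8 = 9,  c = 194−9² = 113
v_rel = (8, -5),  |v_rel|² = 89;  v_rel·d = (8)·(-5) + (-5)·(13) = -105
89·t² + 210·t + 113 = 0  ⇒  m = (-105)² − 89·113 = 968
m = 968 > 0,  v_rel·d = -105 < 0  ⇒  outside

inside=no margin=968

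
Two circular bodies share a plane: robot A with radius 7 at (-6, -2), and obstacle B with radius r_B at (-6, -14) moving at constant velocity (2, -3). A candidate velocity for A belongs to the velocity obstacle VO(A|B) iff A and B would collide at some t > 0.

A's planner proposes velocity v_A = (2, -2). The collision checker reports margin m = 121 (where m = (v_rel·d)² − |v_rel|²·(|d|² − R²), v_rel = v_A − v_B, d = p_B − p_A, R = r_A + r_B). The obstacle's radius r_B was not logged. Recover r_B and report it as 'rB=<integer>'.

m = 121
d = (0, -12);  v_rel = (0, 1),  |v_rel|² = 1
v_rel×d = (0)·(-12) − (1)·(0) = 0
since m = R²·1 − 0²:  R² = (0 + 121) / 1 = 121
R = √121 = 11  ⇒  r_B = 11 − 7 = 4

rB=4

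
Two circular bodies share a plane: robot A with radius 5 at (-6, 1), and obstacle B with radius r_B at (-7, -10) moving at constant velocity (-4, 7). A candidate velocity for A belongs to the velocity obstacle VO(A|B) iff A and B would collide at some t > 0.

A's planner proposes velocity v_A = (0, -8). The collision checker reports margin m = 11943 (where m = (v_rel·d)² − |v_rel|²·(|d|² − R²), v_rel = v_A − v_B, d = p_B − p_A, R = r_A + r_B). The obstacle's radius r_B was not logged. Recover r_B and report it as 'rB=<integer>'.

m = 11943
d = (-1, -11);  v_rel = (4, -15),  |v_rel|² = 241
v_rel×d = (4)·(-11) − (-15)·(-1) = -59
since m = R²·241 − (-59)²:  R² = (3481 + 11943) / 241 = 64
R = √64 = 8  ⇒  r_B = 8 − 5 = 3

rB=3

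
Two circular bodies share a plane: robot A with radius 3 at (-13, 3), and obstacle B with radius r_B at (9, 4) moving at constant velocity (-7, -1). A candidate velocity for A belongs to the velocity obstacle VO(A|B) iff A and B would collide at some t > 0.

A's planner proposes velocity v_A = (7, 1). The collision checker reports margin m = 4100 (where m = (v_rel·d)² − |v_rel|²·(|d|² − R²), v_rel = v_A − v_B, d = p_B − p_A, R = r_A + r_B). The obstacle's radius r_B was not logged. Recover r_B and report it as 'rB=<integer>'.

m = 4100
d = (22, 1);  v_rel = (14, 2),  |v_rel|² = 200
v_rel×d = (14)·(1) − (2)·(22) = -30
since m = R²·200 − (-30)²:  R² = (900 + 4100) / 200 = 25
R = √25 = 5  ⇒  r_B = 5 − 3 = 2

rB=2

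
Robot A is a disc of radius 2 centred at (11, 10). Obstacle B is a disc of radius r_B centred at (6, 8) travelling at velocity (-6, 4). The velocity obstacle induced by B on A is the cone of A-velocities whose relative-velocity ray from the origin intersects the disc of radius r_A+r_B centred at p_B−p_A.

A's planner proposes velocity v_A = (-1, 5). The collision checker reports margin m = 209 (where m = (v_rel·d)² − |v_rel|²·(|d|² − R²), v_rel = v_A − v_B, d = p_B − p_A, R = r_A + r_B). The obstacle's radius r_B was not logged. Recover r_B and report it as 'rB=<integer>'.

m = 209
d = (-5, -2);  v_rel = (5, 1),  |v_rel|² = 26
v_rel×d = (5)·(-2) − (1)·(-5) = -5
since m = R²·26 − (-5)²:  R² = (25 + 209) / 26 = 9
R = √9 = 3  ⇒  r_B = 3 − 2 = 1

rB=1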